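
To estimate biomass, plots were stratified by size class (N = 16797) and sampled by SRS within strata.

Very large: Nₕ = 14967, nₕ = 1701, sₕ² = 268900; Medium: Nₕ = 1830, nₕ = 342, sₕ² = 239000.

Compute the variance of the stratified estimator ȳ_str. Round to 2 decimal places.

117.99

Var(ȳ_str) = Σₕ Wₕ²(1 − fₕ)sₕ²/nₕ with Wₕ = Nₕ/N, N = 16797.
Very large: Wₕ = 0.89105197; term = 0.89105197²·(1 − 0.11365003)·268900/1701 = 111.24943.
Medium: Wₕ = 0.10894803; term = 0.10894803²·(1 − 0.18688525)·239000/342 = 6.7446959.
Sum = 117.99413.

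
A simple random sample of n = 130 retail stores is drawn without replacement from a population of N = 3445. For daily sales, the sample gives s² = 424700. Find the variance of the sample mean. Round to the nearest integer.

3144

Under SRS without replacement, Var(ȳ) = (1 − f)·s²/n with f = n/N = 130/3445 = 0.03773585.
Var(ȳ) = (1 − 0.03773585)·424700/130 = 0.96226415·3266.9231 = 3143.643.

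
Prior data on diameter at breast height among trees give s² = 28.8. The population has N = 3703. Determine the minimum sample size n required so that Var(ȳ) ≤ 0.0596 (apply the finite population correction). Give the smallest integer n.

428

Without fpc, n₀ = s²/D = 28.8/0.0596 = 483.2215.
With fpc, (1 − n/N)·s²/n ≤ D requires n ≥ n₀/(1 + n₀/N) = 483.2215/(1 + 483.2215/3703) = 427.4426.
Rounding up, n = 428.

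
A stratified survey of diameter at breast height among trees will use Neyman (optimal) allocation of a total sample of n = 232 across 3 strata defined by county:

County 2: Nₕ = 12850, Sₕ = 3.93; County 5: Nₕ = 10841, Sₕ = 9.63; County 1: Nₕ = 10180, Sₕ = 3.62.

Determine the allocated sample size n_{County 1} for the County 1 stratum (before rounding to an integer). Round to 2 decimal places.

44.59

Neyman allocation: nₕ = n·NₕSₕ / Σⱼ NⱼSⱼ.
Σ NⱼSⱼ = 12850·3.93 + 10841·9.63 + 10180·3.62 = 191750.93.
n_{County 1} = 232·10180·3.62 / 191750.93 = 44.59.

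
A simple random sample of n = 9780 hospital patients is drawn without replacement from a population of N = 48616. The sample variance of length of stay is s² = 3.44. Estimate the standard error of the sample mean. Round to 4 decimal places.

Under SRS without replacement, Var(ȳ) = (1 − f)·s²/n with f = n/N = 9780/48616 = 0.20116834.
Var(ȳ) = (1 − 0.20116834)·3.44/9780 = 0.79883166·3.5173824 × 10^-4 = 2.8097964 × 10^-4.
SE(ȳ) = √(2.8097964 × 10^-4) = 0.0168.

0.0168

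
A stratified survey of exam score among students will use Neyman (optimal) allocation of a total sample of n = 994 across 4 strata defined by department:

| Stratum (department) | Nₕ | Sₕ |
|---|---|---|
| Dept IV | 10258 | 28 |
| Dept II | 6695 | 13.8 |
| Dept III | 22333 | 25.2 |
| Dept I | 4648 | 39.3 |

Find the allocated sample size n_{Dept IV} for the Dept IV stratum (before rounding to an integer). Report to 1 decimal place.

253.8

Neyman allocation: nₕ = n·NₕSₕ / Σⱼ NⱼSⱼ.
Σ NⱼSⱼ = 10258·28 + 6695·13.8 + 22333·25.2 + 4648·39.3 = 1.125073 × 10^6.
n_{Dept IV} = 994·10258·28 / (1.125073 × 10^6) = 253.8.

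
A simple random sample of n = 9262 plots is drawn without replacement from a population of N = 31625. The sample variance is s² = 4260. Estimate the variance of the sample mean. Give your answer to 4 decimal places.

0.3252

Under SRS without replacement, Var(ȳ) = (1 − f)·s²/n with f = n/N = 9262/31625 = 0.29286957.
Var(ȳ) = (1 − 0.29286957)·4260/9262 = 0.70713043·0.45994386 = 0.3252403.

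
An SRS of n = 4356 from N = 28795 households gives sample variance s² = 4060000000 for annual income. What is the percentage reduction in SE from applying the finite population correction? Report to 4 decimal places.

7.8738

f = n/N = 4356/28795 = 0.15127626.
SE_no-fpc = √(s²/n) = 965.4262; SE_fpc = √((1−f)s²/n) = 889.41051.
Ratio = √(1−f) = 0.92126203. Reduction = 100·(1 − 0.92126203) = 7.8738%.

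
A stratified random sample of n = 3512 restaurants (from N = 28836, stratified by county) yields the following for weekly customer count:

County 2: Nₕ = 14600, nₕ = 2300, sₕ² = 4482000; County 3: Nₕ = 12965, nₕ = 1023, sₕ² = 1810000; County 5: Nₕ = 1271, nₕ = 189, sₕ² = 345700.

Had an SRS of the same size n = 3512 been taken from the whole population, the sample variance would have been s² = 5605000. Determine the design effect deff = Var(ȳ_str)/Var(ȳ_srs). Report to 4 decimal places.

0.5375

Var(ȳ_str) = Σ Wₕ²(1−fₕ)sₕ²/nₕ with Wₕ = Nₕ/28836:
  County 2: (14600/28836)²·(1−2300/14600)·4482000/2300 = 420.85448
  County 3: (12965/28836)²·(1−1023/12965)·1810000/1023 = 329.44468
  County 5: (1271/28836)²·(1−189/1271)·345700/189 = 3.0251043
  → Var(ȳ_str) = 753.32426.
Var(ȳ_srs) = (1 − 3512/28836)·5605000/3512 = 1401.5816.
deff = 753.32426 / 1401.5816 = 0.5375.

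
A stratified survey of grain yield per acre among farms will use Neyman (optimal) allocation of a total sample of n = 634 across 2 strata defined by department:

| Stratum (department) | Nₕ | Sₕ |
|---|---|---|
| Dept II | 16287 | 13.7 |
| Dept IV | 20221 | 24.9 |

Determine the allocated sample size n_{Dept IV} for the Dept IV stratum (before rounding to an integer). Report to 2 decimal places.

Neyman allocation: nₕ = n·NₕSₕ / Σⱼ NⱼSⱼ.
Σ NⱼSⱼ = 16287·13.7 + 20221·24.9 = 726634.8.
n_{Dept IV} = 634·20221·24.9 / 726634.8 = 439.31.

439.31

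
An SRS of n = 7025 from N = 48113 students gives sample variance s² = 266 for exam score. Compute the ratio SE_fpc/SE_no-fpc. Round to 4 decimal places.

0.9241

f = n/N = 7025/48113 = 0.14601043.
SE_no-fpc = √(s²/n) = 0.19458872; SE_fpc = √((1−f)s²/n) = 0.17982246.
Ratio = √(1−f) = 0.92411556.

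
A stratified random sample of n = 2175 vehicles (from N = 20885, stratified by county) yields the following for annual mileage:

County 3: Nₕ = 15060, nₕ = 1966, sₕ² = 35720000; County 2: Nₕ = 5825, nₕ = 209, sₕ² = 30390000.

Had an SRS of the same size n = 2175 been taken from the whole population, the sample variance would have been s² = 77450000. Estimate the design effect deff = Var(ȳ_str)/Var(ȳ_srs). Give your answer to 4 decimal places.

0.5993

Var(ȳ_str) = Σ Wₕ²(1−fₕ)sₕ²/nₕ with Wₕ = Nₕ/20885:
  County 3: (15060/20885)²·(1−1966/15060)·35720000/1966 = 8214.03
  County 2: (5825/20885)²·(1−209/5825)·30390000/209 = 10905.322
  → Var(ȳ_str) = 19119.352.
Var(ȳ_srs) = (1 − 2175/20885)·77450000/2175 = 31900.792.
deff = 19119.352 / 31900.792 = 0.5993.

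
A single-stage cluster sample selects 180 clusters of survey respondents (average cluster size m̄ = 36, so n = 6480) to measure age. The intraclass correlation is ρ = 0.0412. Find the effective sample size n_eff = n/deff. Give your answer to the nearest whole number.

2654

deff = 1 + (36 − 1)·0.0412 = 1 + 1.442 = 2.442.
n_eff = 6480 / 2.442 = 2654.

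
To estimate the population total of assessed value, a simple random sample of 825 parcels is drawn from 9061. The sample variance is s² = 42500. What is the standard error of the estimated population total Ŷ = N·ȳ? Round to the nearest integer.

62003

Var(Ŷ) = N²·Var(ȳ) = N²·(1 − n/N)·s²/n.
f = 825/9061 = 0.09104955; Var(ȳ) = 0.90895045·42500/825 = 46.82472.
Var(Ŷ) = 9061² · 46.82472 = 3.8443901 × 10^9.
SE(Ŷ) = √(3.8443901 × 10^9) = 62003.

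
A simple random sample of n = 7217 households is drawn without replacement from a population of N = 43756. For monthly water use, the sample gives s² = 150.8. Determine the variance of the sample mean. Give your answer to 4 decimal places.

0.0174

Under SRS without replacement, Var(ȳ) = (1 − f)·s²/n with f = n/N = 7217/43756 = 0.16493738.
Var(ȳ) = (1 − 0.16493738)·150.8/7217 = 0.83506262·0.020895109 = 0.017448724.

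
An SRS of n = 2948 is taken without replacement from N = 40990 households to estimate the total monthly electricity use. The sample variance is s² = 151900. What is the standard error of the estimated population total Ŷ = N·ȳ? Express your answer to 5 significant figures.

Var(Ŷ) = N²·Var(ȳ) = N²·(1 − n/N)·s²/n.
f = 2948/40990 = 0.07191998; Var(ȳ) = 0.92808002·151900/2948 = 47.820677.
Var(Ŷ) = 40990² · 47.820677 = 8.034735 × 10^10.
SE(Ŷ) = √(8.034735 × 10^10) = 283460.

283460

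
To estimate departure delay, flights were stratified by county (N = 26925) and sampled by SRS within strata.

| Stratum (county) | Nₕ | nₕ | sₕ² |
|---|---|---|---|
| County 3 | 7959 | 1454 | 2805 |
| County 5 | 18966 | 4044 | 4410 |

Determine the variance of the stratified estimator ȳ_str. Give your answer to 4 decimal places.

0.5635

Var(ȳ_str) = Σₕ Wₕ²(1 − fₕ)sₕ²/nₕ with Wₕ = Nₕ/N, N = 26925.
County 3: Wₕ = 0.29559889; term = 0.29559889²·(1 − 0.18268627)·2805/1454 = 0.1377726.
County 5: Wₕ = 0.70440111; term = 0.70440111²·(1 − 0.21322366)·4410/4044 = 0.42571485.
Sum = 0.56348745.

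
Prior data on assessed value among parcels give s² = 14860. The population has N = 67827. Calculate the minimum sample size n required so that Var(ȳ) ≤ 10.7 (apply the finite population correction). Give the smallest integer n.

1361

Without fpc, n₀ = s²/D = 14860/10.7 = 1388.7850.
With fpc, (1 − n/N)·s²/n ≤ D requires n ≥ n₀/(1 + n₀/N) = 1388.7850/(1 + 1388.7850/67827) = 1360.9196.
Rounding up, n = 1361.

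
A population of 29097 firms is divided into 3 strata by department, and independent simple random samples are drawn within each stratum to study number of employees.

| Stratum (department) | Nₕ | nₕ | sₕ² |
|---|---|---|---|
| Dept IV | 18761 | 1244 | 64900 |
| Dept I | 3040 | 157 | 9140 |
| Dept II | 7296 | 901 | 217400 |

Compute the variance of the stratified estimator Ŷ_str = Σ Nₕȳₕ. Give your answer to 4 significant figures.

Var(Ŷ_str) = Σₕ Nₕ²(1 − fₕ)sₕ²/nₕ.
Dept IV: 18761²·(1 − 1244/18761)·64900/1244 = 1.71451 × 10^10.
Dept I: 3040²·(1 − 157/3040)·9140/157 = 5.1022857 × 10^8.
Dept II: 7296²·(1 − 901/7296)·217400/901 = 1.1257971 × 10^10.
Sum = 2.89133 × 10^10.

2.891 × 10^10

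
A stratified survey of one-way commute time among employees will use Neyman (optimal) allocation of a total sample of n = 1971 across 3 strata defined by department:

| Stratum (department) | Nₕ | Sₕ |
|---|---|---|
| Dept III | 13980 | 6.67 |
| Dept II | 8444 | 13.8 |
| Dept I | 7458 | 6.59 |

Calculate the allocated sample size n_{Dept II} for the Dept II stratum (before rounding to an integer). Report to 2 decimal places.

887.04

Neyman allocation: nₕ = n·NₕSₕ / Σⱼ NⱼSⱼ.
Σ NⱼSⱼ = 13980·6.67 + 8444·13.8 + 7458·6.59 = 258922.02.
n_{Dept II} = 1971·8444·13.8 / 258922.02 = 887.04.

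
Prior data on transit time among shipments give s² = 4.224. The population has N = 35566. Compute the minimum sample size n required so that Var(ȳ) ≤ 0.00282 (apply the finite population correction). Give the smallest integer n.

Without fpc, n₀ = s²/D = 4.224/0.00282 = 1497.8723.
With fpc, (1 − n/N)·s²/n ≤ D requires n ≥ n₀/(1 + n₀/N) = 1497.8723/(1 + 1497.8723/35566) = 1437.3384.
Rounding up, n = 1438.

1438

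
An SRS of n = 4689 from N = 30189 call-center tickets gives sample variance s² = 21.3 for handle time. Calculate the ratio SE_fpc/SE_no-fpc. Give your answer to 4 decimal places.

0.9191

f = n/N = 4689/30189 = 0.15532147.
SE_no-fpc = √(s²/n) = 0.067398415; SE_fpc = √((1−f)s²/n) = 0.061943453.
Ratio = √(1−f) = 0.91906394.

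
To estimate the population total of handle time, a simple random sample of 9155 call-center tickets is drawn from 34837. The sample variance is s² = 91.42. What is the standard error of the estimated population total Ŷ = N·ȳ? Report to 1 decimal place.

Var(Ŷ) = N²·Var(ȳ) = N²·(1 − n/N)·s²/n.
f = 9155/34837 = 0.26279530; Var(ȳ) = 0.73720470·91.42/9155 = 0.0073615787.
Var(Ŷ) = 34837² · 0.0073615787 = 8.9341339 × 10^6.
SE(Ŷ) = √(8.9341339 × 10^6) = 2989.0.

2989.0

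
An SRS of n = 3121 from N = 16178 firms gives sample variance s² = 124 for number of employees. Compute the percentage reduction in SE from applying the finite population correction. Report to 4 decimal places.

10.1622

f = n/N = 3121/16178 = 0.19291631.
SE_no-fpc = √(s²/n) = 0.199326; SE_fpc = √((1−f)s²/n) = 0.17907017.
Ratio = √(1−f) = 0.89837837. Reduction = 100·(1 − 0.89837837) = 10.1622%.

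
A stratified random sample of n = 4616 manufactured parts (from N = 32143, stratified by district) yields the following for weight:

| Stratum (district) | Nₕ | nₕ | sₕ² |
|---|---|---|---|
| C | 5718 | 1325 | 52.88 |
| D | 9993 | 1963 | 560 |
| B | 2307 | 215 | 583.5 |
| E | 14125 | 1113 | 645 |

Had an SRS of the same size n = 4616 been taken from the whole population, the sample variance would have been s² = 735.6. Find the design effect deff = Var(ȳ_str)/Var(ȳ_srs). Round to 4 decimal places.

1.0178

Var(ȳ_str) = Σ Wₕ²(1−fₕ)sₕ²/nₕ with Wₕ = Nₕ/32143:
  C: (5718/32143)²·(1−1325/5718)·52.88/1325 = 9.7030463 × 10^-4
  D: (9993/32143)²·(1−1963/9993)·560/1963 = 0.022156765
  B: (2307/32143)²·(1−215/2307)·583.5/215 = 0.012677653
  E: (14125/32143)²·(1−1113/14125)·645/1113 = 0.10309183
  → Var(ȳ_str) = 0.13889655.
Var(ȳ_srs) = (1 − 4616/32143)·735.6/4616 = 0.13647352.
deff = 0.13889655 / 0.13647352 = 1.0178.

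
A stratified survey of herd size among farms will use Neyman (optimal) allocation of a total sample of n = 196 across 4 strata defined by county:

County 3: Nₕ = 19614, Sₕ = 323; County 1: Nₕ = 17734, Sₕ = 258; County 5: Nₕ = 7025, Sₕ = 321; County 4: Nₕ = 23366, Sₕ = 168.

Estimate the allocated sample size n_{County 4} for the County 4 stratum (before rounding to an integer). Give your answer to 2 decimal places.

45.02

Neyman allocation: nₕ = n·NₕSₕ / Σⱼ NⱼSⱼ.
Σ NⱼSⱼ = 19614·323 + 17734·258 + 7025·321 + 23366·168 = 1.7091207 × 10^7.
n_{County 4} = 196·23366·168 / (1.7091207 × 10^7) = 45.02.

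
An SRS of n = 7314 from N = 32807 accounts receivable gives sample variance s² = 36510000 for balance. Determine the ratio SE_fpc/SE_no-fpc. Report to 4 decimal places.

f = n/N = 7314/32807 = 0.22294023.
SE_no-fpc = √(s²/n) = 70.652647; SE_fpc = √((1−f)s²/n) = 62.281011.
Ratio = √(1−f) = 0.88150994.

0.8815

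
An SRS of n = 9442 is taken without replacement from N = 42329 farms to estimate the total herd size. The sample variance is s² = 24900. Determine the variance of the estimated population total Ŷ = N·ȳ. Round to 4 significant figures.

3.671 × 10^9

Var(Ŷ) = N²·Var(ȳ) = N²·(1 − n/N)·s²/n.
f = 9442/42329 = 0.22306220; Var(ȳ) = 0.77693780·24900/9442 = 2.048904.
Var(Ŷ) = 42329² · 2.048904 = 3.6711119 × 10^9.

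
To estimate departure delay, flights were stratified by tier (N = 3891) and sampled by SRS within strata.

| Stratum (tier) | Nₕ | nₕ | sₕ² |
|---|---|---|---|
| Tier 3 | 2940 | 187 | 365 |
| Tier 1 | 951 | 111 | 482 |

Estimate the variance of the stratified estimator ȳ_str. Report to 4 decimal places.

Var(ȳ_str) = Σₕ Wₕ²(1 − fₕ)sₕ²/nₕ with Wₕ = Nₕ/N, N = 3891.
Tier 3: Wₕ = 0.75558982; term = 0.75558982²·(1 − 0.06360544)·365/187 = 1.0434757.
Tier 1: Wₕ = 0.24441018; term = 0.24441018²·(1 − 0.11671924)·482/111 = 0.22911916.
Sum = 1.2725949.

1.2726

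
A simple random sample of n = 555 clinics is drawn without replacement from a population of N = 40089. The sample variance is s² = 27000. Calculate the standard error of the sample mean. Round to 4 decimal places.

6.9264

Under SRS without replacement, Var(ȳ) = (1 − f)·s²/n with f = n/N = 555/40089 = 0.01384420.
Var(ȳ) = (1 − 0.01384420)·27000/555 = 0.98615580·48.648649 = 47.975147.
SE(ȳ) = √(47.975147) = 6.9264.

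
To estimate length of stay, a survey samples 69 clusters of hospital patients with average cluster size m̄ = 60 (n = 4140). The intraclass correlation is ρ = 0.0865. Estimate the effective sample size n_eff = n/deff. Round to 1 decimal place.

678.3

deff = 1 + (60 − 1)·0.0865 = 1 + 5.1035 = 6.1035.
n_eff = 4140 / 6.1035 = 678.3.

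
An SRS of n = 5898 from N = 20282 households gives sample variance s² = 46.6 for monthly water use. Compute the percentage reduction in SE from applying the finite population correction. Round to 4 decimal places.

15.7860

f = n/N = 5898/20282 = 0.29079972.
SE_no-fpc = √(s²/n) = 0.088887476; SE_fpc = √((1−f)s²/n) = 0.074855725.
Ratio = √(1−f) = 0.84214029. Reduction = 100·(1 − 0.84214029) = 15.7860%.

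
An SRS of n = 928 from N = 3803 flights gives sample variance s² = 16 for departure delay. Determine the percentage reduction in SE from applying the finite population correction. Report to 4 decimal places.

13.0528

f = n/N = 928/3803 = 0.24401788.
SE_no-fpc = √(s²/n) = 0.13130643; SE_fpc = √((1−f)s²/n) = 0.11416731.
Ratio = √(1−f) = 0.86947232. Reduction = 100·(1 − 0.86947232) = 13.0528%.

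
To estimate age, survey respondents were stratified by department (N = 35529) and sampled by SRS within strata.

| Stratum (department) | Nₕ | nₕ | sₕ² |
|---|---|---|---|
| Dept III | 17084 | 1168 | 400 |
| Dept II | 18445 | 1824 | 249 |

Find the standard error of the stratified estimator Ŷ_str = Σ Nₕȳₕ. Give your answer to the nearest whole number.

Var(Ŷ_str) = Σₕ Nₕ²(1 − fₕ)sₕ²/nₕ.
Dept III: 17084²·(1 − 1168/17084)·400/1168 = 9.3119501 × 10^7.
Dept II: 18445²·(1 − 1824/18445)·249/1824 = 4.1851432 × 10^7.
Sum = 1.3497093 × 10^8.
SE = √(1.3497093 × 10^8) = 11618.

11618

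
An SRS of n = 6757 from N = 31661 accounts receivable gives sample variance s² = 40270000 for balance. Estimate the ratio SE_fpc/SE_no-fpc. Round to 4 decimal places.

f = n/N = 6757/31661 = 0.21341714.
SE_no-fpc = √(s²/n) = 77.199388; SE_fpc = √((1−f)s²/n) = 68.467756.
Ratio = √(1−f) = 0.88689507.

0.8869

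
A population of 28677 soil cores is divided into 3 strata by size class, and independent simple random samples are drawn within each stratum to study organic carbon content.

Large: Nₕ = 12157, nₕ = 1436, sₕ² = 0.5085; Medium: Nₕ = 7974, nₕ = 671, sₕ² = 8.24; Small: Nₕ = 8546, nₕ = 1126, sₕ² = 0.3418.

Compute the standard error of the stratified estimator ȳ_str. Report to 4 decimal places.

Var(ȳ_str) = Σₕ Wₕ²(1 − fₕ)sₕ²/nₕ with Wₕ = Nₕ/N, N = 28677.
Large: Wₕ = 0.42392858; term = 0.42392858²·(1 − 0.11812125)·0.5085/1436 = 5.6121697 × 10^-5.
Medium: Wₕ = 0.27806256; term = 0.27806256²·(1 − 0.08414848)·8.24/671 = 8.6959051 × 10^-4.
Small: Wₕ = 0.29800886; term = 0.29800886²·(1 − 0.13175755)·0.3418/1126 = 2.3406314 × 10^-5.
Sum = 9.4911852 × 10^-4.
SE = √(9.4911852 × 10^-4) = 0.0308.

0.0308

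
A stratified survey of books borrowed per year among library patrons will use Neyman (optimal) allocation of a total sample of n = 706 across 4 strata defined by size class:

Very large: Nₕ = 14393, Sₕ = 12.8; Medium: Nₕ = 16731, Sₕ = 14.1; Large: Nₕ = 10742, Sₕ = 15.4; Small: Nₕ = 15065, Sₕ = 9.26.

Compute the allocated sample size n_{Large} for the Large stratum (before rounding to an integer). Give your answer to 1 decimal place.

Neyman allocation: nₕ = n·NₕSₕ / Σⱼ NⱼSⱼ.
Σ NⱼSⱼ = 14393·12.8 + 16731·14.1 + 10742·15.4 + 15065·9.26 = 725066.2.
n_{Large} = 706·10742·15.4 / 725066.2 = 161.1.

161.1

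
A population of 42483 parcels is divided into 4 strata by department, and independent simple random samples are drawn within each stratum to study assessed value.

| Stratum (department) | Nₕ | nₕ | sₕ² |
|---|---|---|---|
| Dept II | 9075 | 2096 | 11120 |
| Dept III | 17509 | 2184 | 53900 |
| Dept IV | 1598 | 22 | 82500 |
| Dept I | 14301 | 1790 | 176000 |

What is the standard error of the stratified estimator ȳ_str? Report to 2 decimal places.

Var(ȳ_str) = Σₕ Wₕ²(1 − fₕ)sₕ²/nₕ with Wₕ = Nₕ/N, N = 42483.
Dept II: Wₕ = 0.21361486; term = 0.21361486²·(1 − 0.23096419)·11120/2096 = 0.1861757.
Dept III: Wₕ = 0.41214133; term = 0.41214133²·(1 − 0.12473585)·53900/2184 = 3.669168.
Dept IV: Wₕ = 0.03761505; term = 0.03761505²·(1 − 0.01376721)·82500/22 = 5.2327972.
Dept I: Wₕ = 0.33662877; term = 0.33662877²·(1 − 0.12516607)·176000/1790 = 9.7473759.
Sum = 18.835517.
SE = √(18.835517) = 4.34.

4.34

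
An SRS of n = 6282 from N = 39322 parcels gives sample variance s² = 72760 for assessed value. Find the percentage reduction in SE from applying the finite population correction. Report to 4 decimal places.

f = n/N = 6282/39322 = 0.15975790.
SE_no-fpc = √(s²/n) = 3.4032776; SE_fpc = √((1−f)s²/n) = 3.1196049.
Ratio = √(1−f) = 0.91664721. Reduction = 100·(1 − 0.91664721) = 8.3353%.

8.3353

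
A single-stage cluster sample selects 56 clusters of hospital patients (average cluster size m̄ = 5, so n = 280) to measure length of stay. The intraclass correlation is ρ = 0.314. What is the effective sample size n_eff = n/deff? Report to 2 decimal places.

124.11

deff = 1 + (5 − 1)·0.314 = 1 + 1.256 = 2.256.
n_eff = 280 / 2.256 = 124.11.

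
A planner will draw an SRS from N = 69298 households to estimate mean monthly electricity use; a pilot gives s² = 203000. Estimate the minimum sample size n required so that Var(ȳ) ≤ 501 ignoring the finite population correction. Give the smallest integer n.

Without fpc, n₀ = s²/D = 203000/501 = 405.1896.
Rounding up, n = 406.

406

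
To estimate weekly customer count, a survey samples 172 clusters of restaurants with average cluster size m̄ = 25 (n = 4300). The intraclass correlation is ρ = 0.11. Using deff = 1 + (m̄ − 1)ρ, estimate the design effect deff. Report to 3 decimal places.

3.640

deff = 1 + (25 − 1)·0.11 = 1 + 2.64 = 3.64.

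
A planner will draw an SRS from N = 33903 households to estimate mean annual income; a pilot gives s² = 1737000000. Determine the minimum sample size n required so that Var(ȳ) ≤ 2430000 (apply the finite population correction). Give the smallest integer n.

701

Without fpc, n₀ = s²/D = 1737000000/2430000 = 714.8148.
With fpc, (1 − n/N)·s²/n ≤ D requires n ≥ n₀/(1 + n₀/N) = 714.8148/(1 + 714.8148/33903) = 700.0548.
Rounding up, n = 701.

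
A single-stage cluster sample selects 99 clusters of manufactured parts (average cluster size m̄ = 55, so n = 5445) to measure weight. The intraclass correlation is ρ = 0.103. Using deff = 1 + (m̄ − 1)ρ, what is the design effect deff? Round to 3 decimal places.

deff = 1 + (55 − 1)·0.103 = 1 + 5.562 = 6.562.

6.562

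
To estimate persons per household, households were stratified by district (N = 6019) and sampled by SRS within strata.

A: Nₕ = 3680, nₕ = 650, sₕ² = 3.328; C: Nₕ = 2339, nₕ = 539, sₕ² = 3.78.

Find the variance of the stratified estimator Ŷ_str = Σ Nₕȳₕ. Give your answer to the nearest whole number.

86616

Var(Ŷ_str) = Σₕ Nₕ²(1 − fₕ)sₕ²/nₕ.
A: 3680²·(1 − 650/3680)·3.328/650 = 57090.048.
C: 2339²·(1 − 539/2339)·3.78/539 = 29526.078.
Sum = 86616.126.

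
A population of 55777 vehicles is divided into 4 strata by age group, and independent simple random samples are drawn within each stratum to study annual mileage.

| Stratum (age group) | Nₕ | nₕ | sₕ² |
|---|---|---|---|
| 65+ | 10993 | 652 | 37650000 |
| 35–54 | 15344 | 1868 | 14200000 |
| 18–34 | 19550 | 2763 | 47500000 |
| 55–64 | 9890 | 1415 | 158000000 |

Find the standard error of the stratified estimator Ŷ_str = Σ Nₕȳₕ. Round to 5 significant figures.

4.8101 × 10^6

Var(Ŷ_str) = Σₕ Nₕ²(1 − fₕ)sₕ²/nₕ.
65+: 10993²·(1 − 652/10993)·37650000/652 = 6.5644168 × 10^12.
35–54: 15344²·(1 − 1868/15344)·14200000/1868 = 1.5718499 × 10^12.
18–34: 19550²·(1 − 2763/19550)·47500000/2763 = 5.6419934 × 10^12.
55–64: 9890²·(1 − 1415/9890)·158000000/1415 = 9.3591551 × 10^12.
Sum = 2.3137415 × 10^13.
SE = √(2.3137415 × 10^13) = 4.8101 × 10^6.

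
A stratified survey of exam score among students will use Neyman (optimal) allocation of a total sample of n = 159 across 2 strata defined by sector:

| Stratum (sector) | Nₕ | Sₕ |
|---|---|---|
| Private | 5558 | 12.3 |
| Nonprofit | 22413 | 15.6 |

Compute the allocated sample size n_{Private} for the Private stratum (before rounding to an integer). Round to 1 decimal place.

26.0

Neyman allocation: nₕ = n·NₕSₕ / Σⱼ NⱼSⱼ.
Σ NⱼSⱼ = 5558·12.3 + 22413·15.6 = 418006.2.
n_{Private} = 159·5558·12.3 / 418006.2 = 26.0.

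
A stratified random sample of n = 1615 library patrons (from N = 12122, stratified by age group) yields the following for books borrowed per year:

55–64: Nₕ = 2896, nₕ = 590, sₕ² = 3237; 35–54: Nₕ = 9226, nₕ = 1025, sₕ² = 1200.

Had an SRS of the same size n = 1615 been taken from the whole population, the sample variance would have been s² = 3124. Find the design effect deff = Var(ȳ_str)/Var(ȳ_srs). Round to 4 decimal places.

Var(ȳ_str) = Σ Wₕ²(1−fₕ)sₕ²/nₕ with Wₕ = Nₕ/12122:
  55–64: (2896/12122)²·(1−590/2896)·3237/590 = 0.24934461
  35–54: (9226/12122)²·(1−1025/9226)·1200/1025 = 0.60282199
  → Var(ȳ_str) = 0.8521666.
Var(ȳ_srs) = (1 − 1615/12122)·3124/1615 = 1.6766521.
deff = 0.8521666 / 1.6766521 = 0.5083.

0.5083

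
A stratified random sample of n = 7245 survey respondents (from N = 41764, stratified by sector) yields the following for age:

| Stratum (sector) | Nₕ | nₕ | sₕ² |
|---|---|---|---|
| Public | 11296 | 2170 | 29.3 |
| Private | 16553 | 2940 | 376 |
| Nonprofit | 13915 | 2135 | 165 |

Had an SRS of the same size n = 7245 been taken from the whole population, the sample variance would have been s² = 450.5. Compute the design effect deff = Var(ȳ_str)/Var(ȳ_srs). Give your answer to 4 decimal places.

0.4783

Var(ȳ_str) = Σ Wₕ²(1−fₕ)sₕ²/nₕ with Wₕ = Nₕ/41764:
  Public: (11296/41764)²·(1−2170/11296)·29.3/2170 = 7.9801097 × 10^-4
  Private: (16553/41764)²·(1−2940/16553)·376/2940 = 0.016522163
  Nonprofit: (13915/41764)²·(1−2135/13915)·165/2135 = 0.0072629055
  → Var(ȳ_str) = 0.024583079.
Var(ȳ_srs) = (1 − 7245/41764)·450.5/7245 = 0.051394012.
deff = 0.024583079 / 0.051394012 = 0.4783.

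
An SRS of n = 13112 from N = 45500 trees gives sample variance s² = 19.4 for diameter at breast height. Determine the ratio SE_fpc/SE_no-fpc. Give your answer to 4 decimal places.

0.8437

f = n/N = 13112/45500 = 0.28817582.
SE_no-fpc = √(s²/n) = 0.038465058; SE_fpc = √((1−f)s²/n) = 0.032452844.
Ratio = √(1−f) = 0.84369673.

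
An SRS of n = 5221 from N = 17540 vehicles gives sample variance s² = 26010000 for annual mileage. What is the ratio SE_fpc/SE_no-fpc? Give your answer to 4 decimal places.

f = n/N = 5221/17540 = 0.29766249.
SE_no-fpc = √(s²/n) = 70.581897; SE_fpc = √((1−f)s²/n) = 59.151568.
Ratio = √(1−f) = 0.83805579.

0.8381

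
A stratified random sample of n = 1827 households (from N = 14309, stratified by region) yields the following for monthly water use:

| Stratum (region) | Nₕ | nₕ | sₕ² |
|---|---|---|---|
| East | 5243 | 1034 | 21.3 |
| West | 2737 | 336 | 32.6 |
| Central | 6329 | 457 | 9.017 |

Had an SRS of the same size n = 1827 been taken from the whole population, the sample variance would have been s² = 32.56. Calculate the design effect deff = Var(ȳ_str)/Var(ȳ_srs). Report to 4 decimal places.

0.5735

Var(ȳ_str) = Σ Wₕ²(1−fₕ)sₕ²/nₕ with Wₕ = Nₕ/14309:
  East: (5243/14309)²·(1−1034/5243)·21.3/1034 = 0.0022202367
  West: (2737/14309)²·(1−336/2737)·32.6/336 = 0.0031140581
  Central: (6329/14309)²·(1−457/6329)·9.017/457 = 0.0035813638
  → Var(ȳ_str) = 0.0089156586.
Var(ȳ_srs) = (1 − 1827/14309)·32.56/1827 = 0.015546074.
deff = 0.0089156586 / 0.015546074 = 0.5735.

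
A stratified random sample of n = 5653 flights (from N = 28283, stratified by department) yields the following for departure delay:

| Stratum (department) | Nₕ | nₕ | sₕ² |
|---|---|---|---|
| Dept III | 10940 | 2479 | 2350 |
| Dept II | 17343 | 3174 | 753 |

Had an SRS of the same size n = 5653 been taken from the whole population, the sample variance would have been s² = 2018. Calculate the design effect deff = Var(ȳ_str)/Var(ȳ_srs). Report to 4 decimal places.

0.6392

Var(ȳ_str) = Σ Wₕ²(1−fₕ)sₕ²/nₕ with Wₕ = Nₕ/28283:
  Dept III: (10940/28283)²·(1−2479/10940)·2350/2479 = 0.10969312
  Dept II: (17343/28283)²·(1−3174/17343)·753/3174 = 0.072878686
  → Var(ȳ_str) = 0.18257181.
Var(ȳ_srs) = (1 − 5653/28283)·2018/5653 = 0.28562831.
deff = 0.18257181 / 0.28562831 = 0.6392.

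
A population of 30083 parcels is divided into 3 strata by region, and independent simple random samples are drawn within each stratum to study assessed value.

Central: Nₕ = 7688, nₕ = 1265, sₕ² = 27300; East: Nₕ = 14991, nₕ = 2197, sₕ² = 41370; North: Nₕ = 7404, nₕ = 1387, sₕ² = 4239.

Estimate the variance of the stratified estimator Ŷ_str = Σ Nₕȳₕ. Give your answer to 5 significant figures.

4.8134 × 10^9

Var(Ŷ_str) = Σₕ Nₕ²(1 − fₕ)sₕ²/nₕ.
Central: 7688²·(1 − 1265/7688)·27300/1265 = 1.0656717 × 10^9.
East: 14991²·(1 − 2197/14991)·41370/2197 = 3.6115399 × 10^9.
North: 7404²·(1 − 1387/7404)·4239/1387 = 1.3615493 × 10^8.
Sum = 4.8133665 × 10^9.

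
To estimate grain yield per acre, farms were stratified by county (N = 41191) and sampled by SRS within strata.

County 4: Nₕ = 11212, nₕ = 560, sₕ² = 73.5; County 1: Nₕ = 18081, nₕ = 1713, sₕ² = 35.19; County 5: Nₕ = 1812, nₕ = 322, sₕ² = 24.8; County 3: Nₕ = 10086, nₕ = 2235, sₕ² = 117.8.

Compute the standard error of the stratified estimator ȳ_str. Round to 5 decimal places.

0.12411

Var(ȳ_str) = Σₕ Wₕ²(1 − fₕ)sₕ²/nₕ with Wₕ = Nₕ/N, N = 41191.
County 4: Wₕ = 0.27219538; term = 0.27219538²·(1 − 0.04994649)·73.5/560 = 0.0092386579.
County 1: Wₕ = 0.43895511; term = 0.43895511²·(1 − 0.09474034)·35.19/1713 = 0.003583235.
County 5: Wₕ = 0.04399019; term = 0.04399019²·(1 − 0.17770419)·24.8/322 = 1.2255629 × 10^-4.
County 3: Wₕ = 0.24485931; term = 0.24485931²·(1 − 0.22159429)·117.8/2235 = 0.002459841.
Sum = 0.01540429.
SE = √(0.01540429) = 0.12411.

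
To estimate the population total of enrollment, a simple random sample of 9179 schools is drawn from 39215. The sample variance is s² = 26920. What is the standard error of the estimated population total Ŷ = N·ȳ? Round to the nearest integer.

58774

Var(Ŷ) = N²·Var(ȳ) = N²·(1 − n/N)·s²/n.
f = 9179/39215 = 0.23406860; Var(ȳ) = 0.76593140·26920/9179 = 2.2463093.
Var(Ŷ) = 39215² · 2.2463093 = 3.4544109 × 10^9.
SE(Ŷ) = √(3.4544109 × 10^9) = 58774.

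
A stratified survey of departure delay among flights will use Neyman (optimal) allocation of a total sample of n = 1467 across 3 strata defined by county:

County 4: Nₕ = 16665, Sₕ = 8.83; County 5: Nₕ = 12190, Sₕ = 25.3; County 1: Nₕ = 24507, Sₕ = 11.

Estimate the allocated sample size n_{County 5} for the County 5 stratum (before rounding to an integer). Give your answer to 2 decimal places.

Neyman allocation: nₕ = n·NₕSₕ / Σⱼ NⱼSⱼ.
Σ NⱼSⱼ = 16665·8.83 + 12190·25.3 + 24507·11 = 725135.95.
n_{County 5} = 1467·12190·25.3 / 725135.95 = 623.93.

623.93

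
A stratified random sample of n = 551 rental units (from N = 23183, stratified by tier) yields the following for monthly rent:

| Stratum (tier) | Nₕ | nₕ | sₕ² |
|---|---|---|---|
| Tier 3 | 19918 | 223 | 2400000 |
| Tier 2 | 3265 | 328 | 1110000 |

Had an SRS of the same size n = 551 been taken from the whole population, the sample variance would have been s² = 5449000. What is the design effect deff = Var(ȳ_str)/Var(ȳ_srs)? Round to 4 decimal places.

Var(ȳ_str) = Σ Wₕ²(1−fₕ)sₕ²/nₕ with Wₕ = Nₕ/23183:
  Tier 3: (19918/23183)²·(1−223/19918)·2400000/223 = 7855.4094
  Tier 2: (3265/23183)²·(1−328/3265)·1110000/328 = 60.380541
  → Var(ȳ_str) = 7915.7899.
Var(ȳ_srs) = (1 − 551/23183)·5449000/551 = 9654.2493.
deff = 7915.7899 / 9654.2493 = 0.8199.

0.8199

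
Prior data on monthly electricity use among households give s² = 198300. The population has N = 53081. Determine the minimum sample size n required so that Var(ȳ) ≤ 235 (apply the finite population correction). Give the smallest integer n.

Without fpc, n₀ = s²/D = 198300/235 = 843.8298.
With fpc, (1 − n/N)·s²/n ≤ D requires n ≥ n₀/(1 + n₀/N) = 843.8298/(1 + 843.8298/53081) = 830.6253.
Rounding up, n = 831.

831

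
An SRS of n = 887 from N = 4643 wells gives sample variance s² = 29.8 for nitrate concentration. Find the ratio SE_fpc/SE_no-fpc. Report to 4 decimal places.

0.8994

f = n/N = 887/4643 = 0.19104028.
SE_no-fpc = √(s²/n) = 0.18329319; SE_fpc = √((1−f)s²/n) = 0.1648579.
Ratio = √(1−f) = 0.89942188.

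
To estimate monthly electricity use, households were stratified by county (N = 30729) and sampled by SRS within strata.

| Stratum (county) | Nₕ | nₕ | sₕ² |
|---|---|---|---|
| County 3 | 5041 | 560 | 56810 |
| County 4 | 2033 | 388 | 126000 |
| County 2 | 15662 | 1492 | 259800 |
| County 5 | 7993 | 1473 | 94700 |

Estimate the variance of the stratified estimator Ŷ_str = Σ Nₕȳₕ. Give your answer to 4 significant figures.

Var(Ŷ_str) = Σₕ Nₕ²(1 − fₕ)sₕ²/nₕ.
County 3: 5041²·(1 − 560/5041)·56810/560 = 2.2915451 × 10^9.
County 4: 2033²·(1 − 388/2033)·126000/388 = 1.0860307 × 10^9.
County 2: 15662²·(1 − 1492/15662)·259800/1492 = 3.8644473 × 10^10.
County 5: 7993²·(1 − 1473/7993)·94700/1473 = 3.3504616 × 10^9.
Sum = 4.537251 × 10^10.

4.537 × 10^10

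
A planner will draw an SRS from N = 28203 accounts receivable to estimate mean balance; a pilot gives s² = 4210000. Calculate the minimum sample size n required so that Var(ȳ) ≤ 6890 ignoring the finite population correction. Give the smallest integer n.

612

Without fpc, n₀ = s²/D = 4210000/6890 = 611.0305.
Rounding up, n = 612.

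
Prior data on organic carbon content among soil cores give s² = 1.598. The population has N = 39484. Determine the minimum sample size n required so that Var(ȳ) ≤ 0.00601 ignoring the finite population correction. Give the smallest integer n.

Without fpc, n₀ = s²/D = 1.598/0.00601 = 265.8902.
Rounding up, n = 266.

266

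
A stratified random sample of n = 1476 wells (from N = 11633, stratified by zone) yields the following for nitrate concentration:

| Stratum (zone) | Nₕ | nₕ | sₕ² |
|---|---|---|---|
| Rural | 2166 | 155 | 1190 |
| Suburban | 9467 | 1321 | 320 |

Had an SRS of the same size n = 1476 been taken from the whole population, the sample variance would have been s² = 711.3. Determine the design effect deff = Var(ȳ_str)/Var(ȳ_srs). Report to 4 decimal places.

0.9154

Var(ȳ_str) = Σ Wₕ²(1−fₕ)sₕ²/nₕ with Wₕ = Nₕ/11633:
  Rural: (2166/11633)²·(1−155/2166)·1190/155 = 0.24711683
  Suburban: (9467/11633)²·(1−1321/9467)·320/1321 = 0.13804494
  → Var(ȳ_str) = 0.38516177.
Var(ȳ_srs) = (1 − 1476/11633)·711.3/1476 = 0.42076555.
deff = 0.38516177 / 0.42076555 = 0.9154.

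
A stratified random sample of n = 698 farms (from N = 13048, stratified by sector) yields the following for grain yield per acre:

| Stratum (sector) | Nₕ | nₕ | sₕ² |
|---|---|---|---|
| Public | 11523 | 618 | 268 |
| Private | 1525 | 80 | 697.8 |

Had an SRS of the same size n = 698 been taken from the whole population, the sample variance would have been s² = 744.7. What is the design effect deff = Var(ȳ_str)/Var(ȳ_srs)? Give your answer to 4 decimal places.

0.4288

Var(ȳ_str) = Σ Wₕ²(1−fₕ)sₕ²/nₕ with Wₕ = Nₕ/13048:
  Public: (11523/13048)²·(1−618/11523)·268/618 = 0.32007345
  Private: (1525/13048)²·(1−80/1525)·697.8/80 = 0.11289918
  → Var(ȳ_str) = 0.43297263.
Var(ȳ_srs) = (1 − 698/13048)·744.7/698 = 1.0098316.
deff = 0.43297263 / 1.0098316 = 0.4288.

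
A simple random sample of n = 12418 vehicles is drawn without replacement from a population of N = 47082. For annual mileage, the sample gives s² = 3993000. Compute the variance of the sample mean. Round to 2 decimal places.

Under SRS without replacement, Var(ȳ) = (1 − f)·s²/n with f = n/N = 12418/47082 = 0.26375260.
Var(ȳ) = (1 − 0.26375260)·3993000/12418 = 0.73624740·321.54936 = 236.73988.

236.74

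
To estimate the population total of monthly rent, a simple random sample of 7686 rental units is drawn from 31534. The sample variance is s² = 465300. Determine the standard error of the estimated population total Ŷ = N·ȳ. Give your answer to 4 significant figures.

213400

Var(Ŷ) = N²·Var(ȳ) = N²·(1 − n/N)·s²/n.
f = 7686/31534 = 0.24373692; Var(ȳ) = 0.75626308·465300/7686 = 45.78314.
Var(Ŷ) = 31534² · 45.78314 = 4.5526441 × 10^10.
SE(Ŷ) = √(4.5526441 × 10^10) = 213400.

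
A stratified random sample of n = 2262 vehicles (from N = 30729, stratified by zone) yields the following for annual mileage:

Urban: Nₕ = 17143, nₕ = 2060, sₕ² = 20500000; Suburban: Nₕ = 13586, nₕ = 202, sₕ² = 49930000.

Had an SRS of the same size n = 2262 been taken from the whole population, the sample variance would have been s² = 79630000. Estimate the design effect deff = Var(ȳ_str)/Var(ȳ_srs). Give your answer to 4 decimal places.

1.5431

Var(ȳ_str) = Σ Wₕ²(1−fₕ)sₕ²/nₕ with Wₕ = Nₕ/30729:
  Urban: (17143/30729)²·(1−2060/17143)·20500000/2060 = 2724.9864
  Suburban: (13586/30729)²·(1−202/13586)·49930000/202 = 47598.238
  → Var(ȳ_str) = 50323.224.
Var(ȳ_srs) = (1 − 2262/30729)·79630000/2262 = 32611.997.
deff = 50323.224 / 32611.997 = 1.5431.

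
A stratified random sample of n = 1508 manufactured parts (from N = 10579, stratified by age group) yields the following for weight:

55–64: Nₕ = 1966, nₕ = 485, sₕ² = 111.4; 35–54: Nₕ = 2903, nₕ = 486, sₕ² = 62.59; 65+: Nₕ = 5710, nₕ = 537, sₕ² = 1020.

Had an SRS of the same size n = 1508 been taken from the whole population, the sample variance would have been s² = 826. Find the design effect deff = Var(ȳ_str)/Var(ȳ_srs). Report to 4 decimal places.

1.0973

Var(ȳ_str) = Σ Wₕ²(1−fₕ)sₕ²/nₕ with Wₕ = Nₕ/10579:
  55–64: (1966/10579)²·(1−485/1966)·111.4/485 = 0.0059757551
  35–54: (2903/10579)²·(1−486/2903)·62.59/486 = 0.0080742675
  65+: (5710/10579)²·(1−537/5710)·1020/537 = 0.50132024
  → Var(ȳ_str) = 0.51537026.
Var(ȳ_srs) = (1 − 1508/10579)·826/1508 = 0.46966614.
deff = 0.51537026 / 0.46966614 = 1.0973.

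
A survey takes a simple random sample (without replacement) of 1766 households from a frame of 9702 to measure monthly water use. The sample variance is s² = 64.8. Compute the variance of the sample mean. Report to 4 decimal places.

0.0300

Under SRS without replacement, Var(ȳ) = (1 − f)·s²/n with f = n/N = 1766/9702 = 0.18202432.
Var(ȳ) = (1 − 0.18202432)·64.8/1766 = 0.81797568·0.036693092 = 0.030014056.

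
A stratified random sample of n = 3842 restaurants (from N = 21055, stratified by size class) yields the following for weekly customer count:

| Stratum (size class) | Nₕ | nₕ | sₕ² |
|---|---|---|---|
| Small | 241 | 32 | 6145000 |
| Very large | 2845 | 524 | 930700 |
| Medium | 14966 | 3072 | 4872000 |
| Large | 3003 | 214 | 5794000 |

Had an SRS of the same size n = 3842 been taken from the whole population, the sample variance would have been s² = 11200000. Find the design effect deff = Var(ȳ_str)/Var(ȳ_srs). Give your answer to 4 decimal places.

Var(ȳ_str) = Σ Wₕ²(1−fₕ)sₕ²/nₕ with Wₕ = Nₕ/21055:
  Small: (241/21055)²·(1−32/241)·6145000/32 = 21.818493
  Very large: (2845/21055)²·(1−524/2845)·930700/524 = 26.456071
  Medium: (14966/21055)²·(1−3072/14966)·4872000/3072 = 636.80909
  Large: (3003/21055)²·(1−214/3003)·5794000/214 = 511.51465
  → Var(ȳ_str) = 1196.5983.
Var(ȳ_srs) = (1 − 3842/21055)·11200000/3842 = 2383.2082.
deff = 1196.5983 / 2383.2082 = 0.5021.

0.5021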